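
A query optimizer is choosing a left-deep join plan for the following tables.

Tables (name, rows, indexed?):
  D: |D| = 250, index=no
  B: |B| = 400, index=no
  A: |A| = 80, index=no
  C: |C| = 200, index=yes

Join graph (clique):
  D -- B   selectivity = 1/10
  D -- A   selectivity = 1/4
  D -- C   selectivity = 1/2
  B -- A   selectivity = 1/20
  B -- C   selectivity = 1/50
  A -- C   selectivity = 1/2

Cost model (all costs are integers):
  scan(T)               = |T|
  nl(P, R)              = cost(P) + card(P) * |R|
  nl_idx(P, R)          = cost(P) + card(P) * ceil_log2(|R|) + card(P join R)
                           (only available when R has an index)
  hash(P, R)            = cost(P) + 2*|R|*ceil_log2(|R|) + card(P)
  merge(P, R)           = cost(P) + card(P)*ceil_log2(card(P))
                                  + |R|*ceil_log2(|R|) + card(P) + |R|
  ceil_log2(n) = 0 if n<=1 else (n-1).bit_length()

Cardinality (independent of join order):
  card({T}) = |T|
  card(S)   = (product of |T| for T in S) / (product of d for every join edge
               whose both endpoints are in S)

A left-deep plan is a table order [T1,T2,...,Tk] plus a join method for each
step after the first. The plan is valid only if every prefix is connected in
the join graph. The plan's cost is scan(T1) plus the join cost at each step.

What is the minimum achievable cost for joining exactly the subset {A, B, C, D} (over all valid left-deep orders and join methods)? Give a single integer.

13920

Selinger DP over subsets of {A,B,C,D}:
  {D}: scan cost=250, card=250
  {B}: scan cost=400, card=400
  {A}: scan cost=80, card=80
  {C}: scan cost=200, card=200
  {BD}: card=10000; try (D,hash)→4800, (B,merge)→6500, (D,merge)→6650, (B,hash)→7700, (B,nl)→100250, (D,nl)→100400; best=4800 via (D,hash)
  {AD}: card=5000; try (A,hash)→1620, (D,merge)→2970, (A,merge)→3140, (D,hash)→4160, (D,nl)→20080, (A,nl)→20250; best=1620 via (A,hash)
  {CD}: card=25000; try (C,hash)→3700, (D,merge)→4250, (C,merge)→4300, (D,hash)→4400, (C,nl_idx)→27250, (D,nl)→50200 …(+1); best=3700 via (C,hash)
  {AB}: card=1600; try (A,hash)→1920, (B,merge)→4720, (A,merge)→5040, (B,hash)→7360, (B,nl)→32080, (A,nl)→32400; best=1920 via (A,hash)
  {BC}: card=1600; try (C,hash)→4000, (C,nl_idx)→5200, (B,merge)→6000, (C,merge)→6200, (B,hash)→7600, (B,nl)→80200 …(+1); best=4000 via (C,hash)
  {AC}: card=8000; try (A,hash)→1520, (C,merge)→2520, (A,merge)→2640, (C,hash)→3360, (C,nl_idx)→8720, (C,nl)→16080 …(+1); best=1520 via (A,hash)
  {ABD}: card=10000; try (D,hash)→7520, (B,hash)→13820, (A,hash)→15920, (D,merge)→23370, (B,merge)→75620, (A,merge)→155440 …(+3); best=7520 via (D,hash)
  {BCD}: card=20000; try (D,hash)→9600, (C,hash)→18000, (D,merge)→25450, (B,hash)→35900, (C,nl_idx)→104800, (C,merge)→156600 …(+4); best=9600 via (D,hash)
  {ACD}: card=250000; try (C,hash)→9820, (D,hash)→13520, (A,hash)→29820, (C,merge)→73420, (D,merge)→115770, (C,nl_idx)→291620 …(+4); best=9820 via (C,hash)
  {ABC}: card=3200; try (C,hash)→6720, (A,hash)→6720, (B,hash)→16720, (C,nl_idx)→17920, (C,merge)→22920, (A,merge)→23840 …(+4); best=6720 via (C,hash)
  {ABCD}: card=10000; try (D,hash)→13920, (C,hash)→20720, (A,hash)→30720, (D,merge)→50570, (C,nl_idx)→97520, (C,merge)→159320 …(+7); best=13920 via (D,hash)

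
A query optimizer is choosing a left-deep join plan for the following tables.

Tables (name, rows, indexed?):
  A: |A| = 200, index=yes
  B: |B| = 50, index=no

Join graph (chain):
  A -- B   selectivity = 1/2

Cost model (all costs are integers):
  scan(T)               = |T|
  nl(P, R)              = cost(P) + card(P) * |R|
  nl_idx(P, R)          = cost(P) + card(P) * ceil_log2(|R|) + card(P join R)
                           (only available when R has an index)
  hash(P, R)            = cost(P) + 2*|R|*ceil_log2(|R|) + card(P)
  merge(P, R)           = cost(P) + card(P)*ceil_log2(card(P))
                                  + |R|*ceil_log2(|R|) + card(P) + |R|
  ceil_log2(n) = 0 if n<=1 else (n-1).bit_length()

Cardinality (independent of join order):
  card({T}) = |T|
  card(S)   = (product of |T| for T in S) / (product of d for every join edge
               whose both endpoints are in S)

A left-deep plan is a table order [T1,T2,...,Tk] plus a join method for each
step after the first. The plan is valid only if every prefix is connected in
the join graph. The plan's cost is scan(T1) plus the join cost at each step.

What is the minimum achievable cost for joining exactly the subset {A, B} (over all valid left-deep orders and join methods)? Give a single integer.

Selinger DP over subsets of {A,B}:
  {A}: scan cost=200, card=200
  {B}: scan cost=50, card=50
  {AB}: card=5000; try (B,hash)→1000, (A,merge)→2200, (B,merge)→2350, (A,hash)→3300, (A,nl_idx)→5450, (A,nl)→10050 …(+1); best=1000 via (B,hash)

1000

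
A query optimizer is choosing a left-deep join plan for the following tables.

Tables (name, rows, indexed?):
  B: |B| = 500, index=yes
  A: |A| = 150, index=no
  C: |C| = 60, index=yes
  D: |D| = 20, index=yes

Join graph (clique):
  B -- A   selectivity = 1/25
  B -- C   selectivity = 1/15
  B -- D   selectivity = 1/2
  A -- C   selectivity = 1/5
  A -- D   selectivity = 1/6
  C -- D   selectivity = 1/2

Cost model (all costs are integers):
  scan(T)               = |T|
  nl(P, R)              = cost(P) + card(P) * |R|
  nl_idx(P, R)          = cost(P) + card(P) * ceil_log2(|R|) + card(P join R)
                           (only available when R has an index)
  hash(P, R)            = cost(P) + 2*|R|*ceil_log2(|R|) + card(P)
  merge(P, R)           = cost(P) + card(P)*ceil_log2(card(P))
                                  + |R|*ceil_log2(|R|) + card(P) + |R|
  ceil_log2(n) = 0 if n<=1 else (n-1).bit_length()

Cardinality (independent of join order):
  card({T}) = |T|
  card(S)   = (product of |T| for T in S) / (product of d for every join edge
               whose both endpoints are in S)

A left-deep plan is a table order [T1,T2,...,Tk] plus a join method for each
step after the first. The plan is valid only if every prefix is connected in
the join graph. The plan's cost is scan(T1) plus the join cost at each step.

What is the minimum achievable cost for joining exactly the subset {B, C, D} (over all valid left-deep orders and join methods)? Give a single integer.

3920

Selinger DP over subsets of {B,C,D}:
  {B}: scan cost=500, card=500
  {C}: scan cost=60, card=60
  {D}: scan cost=20, card=20
  {BC}: card=2000; try (C,hash)→1720, (B,nl_idx)→2600, (B,merge)→5480, (C,nl_idx)→5500, (C,merge)→5920, (B,hash)→9120 …(+2); best=1720 via (C,hash)
  {BD}: card=5000; try (D,hash)→1200, (B,merge)→5140, (B,nl_idx)→5200, (D,merge)→5620, (D,nl_idx)→8000, (B,hash)→9040 …(+2); best=1200 via (D,hash)
  {CD}: card=600; try (D,hash)→320, (C,merge)→560, (D,merge)→600, (C,nl_idx)→740, (C,hash)→760, (D,nl_idx)→960 …(+2); best=320 via (D,hash)
  {BCD}: card=10000; try (D,hash)→3920, (C,hash)→6920, (B,hash)→9920, (B,merge)→11920, (B,nl_idx)→15720, (D,nl_idx)→21720 …(+6); best=3920 via (D,hash)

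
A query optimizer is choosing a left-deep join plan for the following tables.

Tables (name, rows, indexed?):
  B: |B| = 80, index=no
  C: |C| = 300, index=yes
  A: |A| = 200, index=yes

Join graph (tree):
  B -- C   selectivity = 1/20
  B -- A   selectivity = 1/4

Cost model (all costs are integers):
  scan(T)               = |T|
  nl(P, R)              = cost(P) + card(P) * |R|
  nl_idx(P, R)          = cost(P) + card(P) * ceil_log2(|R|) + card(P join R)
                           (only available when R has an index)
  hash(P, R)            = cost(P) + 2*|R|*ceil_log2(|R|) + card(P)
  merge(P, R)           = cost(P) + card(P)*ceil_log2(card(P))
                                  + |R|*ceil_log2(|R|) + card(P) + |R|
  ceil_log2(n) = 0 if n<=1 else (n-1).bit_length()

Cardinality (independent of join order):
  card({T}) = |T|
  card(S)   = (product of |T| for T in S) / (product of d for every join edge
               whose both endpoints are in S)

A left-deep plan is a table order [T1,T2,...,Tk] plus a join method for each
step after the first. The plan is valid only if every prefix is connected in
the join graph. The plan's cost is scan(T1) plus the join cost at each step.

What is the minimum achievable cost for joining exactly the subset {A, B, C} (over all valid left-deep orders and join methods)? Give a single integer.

Selinger DP over subsets of {A,B,C}:
  {B}: scan cost=80, card=80
  {C}: scan cost=300, card=300
  {A}: scan cost=200, card=200
  {BC}: card=1200; try (B,hash)→1720, (C,nl_idx)→2000, (C,merge)→3720, (B,merge)→3940, (C,hash)→5560, (C,nl)→24080 …(+1); best=1720 via (B,hash)
  {AB}: card=4000; try (B,hash)→1520, (A,merge)→2520, (B,merge)→2640, (A,hash)→3360, (A,nl_idx)→4720, (A,nl)→16080 …(+1); best=1520 via (B,hash)
  {ABC}: card=60000; try (A,hash)→6120, (C,hash)→10920, (A,merge)→17920, (C,merge)→56520, (A,nl_idx)→71320, (C,nl_idx)→97520 …(+2); best=6120 via (A,hash)

6120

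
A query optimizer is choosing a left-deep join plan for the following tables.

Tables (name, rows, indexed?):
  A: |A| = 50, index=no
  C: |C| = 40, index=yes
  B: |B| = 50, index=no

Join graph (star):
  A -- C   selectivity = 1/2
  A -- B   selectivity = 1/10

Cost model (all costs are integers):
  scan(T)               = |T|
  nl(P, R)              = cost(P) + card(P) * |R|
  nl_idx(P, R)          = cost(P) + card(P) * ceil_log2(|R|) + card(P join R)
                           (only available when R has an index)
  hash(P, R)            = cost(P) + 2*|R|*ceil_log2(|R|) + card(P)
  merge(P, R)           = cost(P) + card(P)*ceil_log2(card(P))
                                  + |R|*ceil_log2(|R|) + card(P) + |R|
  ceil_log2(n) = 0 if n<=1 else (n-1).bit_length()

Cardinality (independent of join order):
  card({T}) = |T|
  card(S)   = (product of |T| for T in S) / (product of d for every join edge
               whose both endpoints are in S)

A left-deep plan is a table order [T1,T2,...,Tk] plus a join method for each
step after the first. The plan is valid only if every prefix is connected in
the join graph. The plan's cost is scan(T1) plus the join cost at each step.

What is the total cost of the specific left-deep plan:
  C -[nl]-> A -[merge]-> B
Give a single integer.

13390

step 1: scan C: cost=40, card=40
step 2: join A via nl
    card(P join A) = 40*50/(2) = 1000
    cost = 40 + 40*50 = 2040
step 3: join B via merge
    card(P join B) = 1000*50/(10) = 5000
    cost = 2040 + 1000*10 + 50*6 + 1000 + 50 = 13390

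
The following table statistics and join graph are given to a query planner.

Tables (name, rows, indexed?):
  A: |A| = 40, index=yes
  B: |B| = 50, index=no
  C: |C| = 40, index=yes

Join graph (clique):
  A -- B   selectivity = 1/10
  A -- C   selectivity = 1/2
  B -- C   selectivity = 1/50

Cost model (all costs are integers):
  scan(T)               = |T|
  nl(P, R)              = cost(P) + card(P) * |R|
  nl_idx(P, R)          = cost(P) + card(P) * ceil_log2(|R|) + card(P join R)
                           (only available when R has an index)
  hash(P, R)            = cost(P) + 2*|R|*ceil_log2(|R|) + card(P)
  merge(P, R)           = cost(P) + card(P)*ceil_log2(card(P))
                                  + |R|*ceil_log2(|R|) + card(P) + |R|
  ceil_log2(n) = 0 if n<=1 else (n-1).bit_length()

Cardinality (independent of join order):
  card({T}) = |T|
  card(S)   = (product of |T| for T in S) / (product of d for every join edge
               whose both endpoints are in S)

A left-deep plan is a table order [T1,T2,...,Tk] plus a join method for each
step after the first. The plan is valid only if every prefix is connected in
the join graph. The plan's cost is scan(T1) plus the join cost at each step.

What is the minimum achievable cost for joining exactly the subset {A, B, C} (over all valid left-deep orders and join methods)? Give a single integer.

Selinger DP over subsets of {A,B,C}:
  {A}: scan cost=40, card=40
  {B}: scan cost=50, card=50
  {C}: scan cost=40, card=40
  {AB}: card=200; try (A,nl_idx)→550, (A,hash)→580, (B,merge)→670, (B,hash)→680, (A,merge)→680, (B,nl)→2040 …(+1); best=550 via (A,nl_idx)
  {AC}: card=800; try (C,hash)→560, (A,hash)→560, (C,merge)→600, (A,merge)→600, (C,nl_idx)→1080, (A,nl_idx)→1080 …(+2); best=560 via (C,hash)
  {BC}: card=40; try (C,nl_idx)→390, (C,hash)→580, (B,merge)→670, (C,merge)→680, (B,hash)→680, (B,nl)→2040 …(+1); best=390 via (C,nl_idx)
  {ABC}: card=80; try (A,nl_idx)→710, (A,hash)→910, (A,merge)→950, (C,hash)→1230, (C,nl_idx)→1830, (B,hash)→1960 …(+5); best=710 via (A,nl_idx)

710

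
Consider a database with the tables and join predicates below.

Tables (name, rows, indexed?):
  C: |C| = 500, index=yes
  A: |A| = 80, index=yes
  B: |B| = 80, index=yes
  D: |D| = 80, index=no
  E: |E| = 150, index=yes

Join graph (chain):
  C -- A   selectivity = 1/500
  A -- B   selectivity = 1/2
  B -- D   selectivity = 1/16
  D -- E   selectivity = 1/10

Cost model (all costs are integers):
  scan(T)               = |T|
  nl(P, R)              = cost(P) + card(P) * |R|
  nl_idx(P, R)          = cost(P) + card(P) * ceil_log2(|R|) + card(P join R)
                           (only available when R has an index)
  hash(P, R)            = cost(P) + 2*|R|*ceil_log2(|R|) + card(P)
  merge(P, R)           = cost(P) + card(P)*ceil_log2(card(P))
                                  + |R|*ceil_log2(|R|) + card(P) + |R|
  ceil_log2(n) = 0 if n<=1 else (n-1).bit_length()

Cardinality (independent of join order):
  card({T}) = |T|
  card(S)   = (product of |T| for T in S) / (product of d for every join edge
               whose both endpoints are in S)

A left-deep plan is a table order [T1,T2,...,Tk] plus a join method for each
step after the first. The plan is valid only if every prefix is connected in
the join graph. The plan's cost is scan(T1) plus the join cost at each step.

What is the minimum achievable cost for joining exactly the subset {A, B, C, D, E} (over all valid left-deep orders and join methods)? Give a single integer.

Selinger DP over subsets of {A,B,C,D,E}:
  {C}: scan cost=500, card=500
  {A}: scan cost=80, card=80
  {B}: scan cost=80, card=80
  {D}: scan cost=80, card=80
  {E}: scan cost=150, card=150
  {AC}: card=80; try (C,nl_idx)→880, (A,hash)→2120, (A,nl_idx)→4080, (C,merge)→5720, (A,merge)→6140, (C,hash)→9160 …(+2); best=880 via (C,nl_idx)
  {AB}: card=3200; try (B,hash)→1280, (A,hash)→1280, (B,merge)→1360, (A,merge)→1360, (B,nl_idx)→3840, (A,nl_idx)→3840 …(+2); best=1280 via (B,hash)
  {BD}: card=400; try (B,nl_idx)→1040, (D,hash)→1280, (B,hash)→1280, (D,merge)→1360, (B,merge)→1360, (D,nl)→6480 …(+1); best=1040 via (B,nl_idx)
  {DE}: card=1200; try (D,hash)→1420, (E,nl_idx)→1920, (E,merge)→2070, (D,merge)→2140, (E,hash)→2560, (E,nl)→12080 …(+1); best=1420 via (D,hash)
  {ABC}: card=3200; try (B,hash)→2080, (B,merge)→2160, (B,nl_idx)→4640, (B,nl)→7280, (C,hash)→13480, (C,nl_idx)→33280 …(+2); best=2080 via (B,hash)
  {ABD}: card=16000; try (A,hash)→2560, (D,hash)→5600, (A,merge)→5680, (A,nl_idx)→19840, (A,nl)→33040, (D,merge)→43520 …(+1); best=2560 via (A,hash)
  {BDE}: card=6000; try (B,hash)→3740, (E,hash)→3840, (E,merge)→6390, (E,nl_idx)→10240, (B,nl_idx)→15820, (B,merge)→16460 …(+2); best=3740 via (B,hash)
  {ABCD}: card=16000; try (D,hash)→6400, (C,hash)→27560, (D,merge)→44320, (C,nl_idx)→162560, (C,merge)→247560, (D,nl)→258080 …(+1); best=6400 via (D,hash)
  {ABDE}: card=240000; try (A,hash)→10860, (E,hash)→20960, (A,merge)→88380, (E,merge)→243910, (A,nl_idx)→285740, (E,nl_idx)→370560 …(+2); best=10860 via (A,hash)
  {ABCDE}: card=240000; try (E,hash)→24800, (E,merge)→247750, (C,hash)→259860, (E,nl_idx)→374400, (E,nl)→2406400, (C,nl_idx)→2410860 …(+2); best=24800 via (E,hash)

24800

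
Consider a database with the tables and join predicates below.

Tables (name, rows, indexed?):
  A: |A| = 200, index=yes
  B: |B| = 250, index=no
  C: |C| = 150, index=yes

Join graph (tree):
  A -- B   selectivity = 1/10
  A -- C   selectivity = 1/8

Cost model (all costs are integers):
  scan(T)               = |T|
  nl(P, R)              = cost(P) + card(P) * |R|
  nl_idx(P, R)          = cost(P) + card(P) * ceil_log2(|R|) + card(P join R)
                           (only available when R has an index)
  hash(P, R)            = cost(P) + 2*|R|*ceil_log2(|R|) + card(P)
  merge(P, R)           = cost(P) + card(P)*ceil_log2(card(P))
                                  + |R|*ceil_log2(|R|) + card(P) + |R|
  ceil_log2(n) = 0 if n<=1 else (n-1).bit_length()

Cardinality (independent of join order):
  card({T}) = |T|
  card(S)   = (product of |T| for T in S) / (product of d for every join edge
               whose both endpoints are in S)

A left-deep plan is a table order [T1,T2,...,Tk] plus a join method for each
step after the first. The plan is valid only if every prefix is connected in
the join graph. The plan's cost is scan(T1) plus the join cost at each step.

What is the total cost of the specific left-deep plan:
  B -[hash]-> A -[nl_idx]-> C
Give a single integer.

137450

step 1: scan B: cost=250, card=250
step 2: join A via hash
    card(P join A) = 250*200/(10) = 5000
    cost = 250 + 2*200*8 + 250 = 3700
step 3: join C via nl_idx
    card(P join C) = 5000*150/(8) = 93750
    cost = 3700 + 5000*8 + 93750 = 137450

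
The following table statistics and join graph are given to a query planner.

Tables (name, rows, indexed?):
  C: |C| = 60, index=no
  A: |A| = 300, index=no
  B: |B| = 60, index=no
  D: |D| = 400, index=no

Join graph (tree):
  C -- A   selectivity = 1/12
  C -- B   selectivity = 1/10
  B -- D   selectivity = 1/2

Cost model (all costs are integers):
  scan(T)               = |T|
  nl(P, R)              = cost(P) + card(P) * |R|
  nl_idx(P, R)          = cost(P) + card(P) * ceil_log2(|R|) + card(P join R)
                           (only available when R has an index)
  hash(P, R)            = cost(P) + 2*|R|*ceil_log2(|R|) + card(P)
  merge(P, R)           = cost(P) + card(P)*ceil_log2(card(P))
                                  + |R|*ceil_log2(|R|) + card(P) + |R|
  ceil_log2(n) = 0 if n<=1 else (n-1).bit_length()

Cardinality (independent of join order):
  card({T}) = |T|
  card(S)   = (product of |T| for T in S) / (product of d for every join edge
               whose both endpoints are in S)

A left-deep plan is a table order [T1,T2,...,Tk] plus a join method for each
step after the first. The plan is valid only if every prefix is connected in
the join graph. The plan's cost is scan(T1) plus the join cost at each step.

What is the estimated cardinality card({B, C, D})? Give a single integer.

Tables in S: B(60), C(60), D(400)
Edges inside S: C-B(d=10), B-D(d=2)
numerator = 60 * 60 * 400 = 1440000
denominator = 10 * 2 = 20
card(S) = 1440000 / 20 = 72000

72000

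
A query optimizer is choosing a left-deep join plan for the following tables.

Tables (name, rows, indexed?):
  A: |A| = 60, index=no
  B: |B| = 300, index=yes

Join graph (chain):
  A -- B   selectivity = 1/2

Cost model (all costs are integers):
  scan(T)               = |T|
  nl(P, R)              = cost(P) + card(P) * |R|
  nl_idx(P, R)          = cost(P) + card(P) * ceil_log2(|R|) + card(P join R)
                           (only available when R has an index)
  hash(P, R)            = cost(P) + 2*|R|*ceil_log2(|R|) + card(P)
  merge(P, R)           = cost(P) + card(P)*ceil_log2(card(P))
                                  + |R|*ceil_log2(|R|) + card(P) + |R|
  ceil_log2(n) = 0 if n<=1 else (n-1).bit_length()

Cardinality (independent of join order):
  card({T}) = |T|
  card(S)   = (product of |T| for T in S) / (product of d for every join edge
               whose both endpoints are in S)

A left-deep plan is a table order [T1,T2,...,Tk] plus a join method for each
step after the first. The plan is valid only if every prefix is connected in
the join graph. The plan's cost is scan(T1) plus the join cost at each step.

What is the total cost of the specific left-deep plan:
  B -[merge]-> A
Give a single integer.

step 1: scan B: cost=300, card=300
step 2: join A via merge
    card(P join A) = 300*60/(2) = 9000
    cost = 300 + 300*9 + 60*6 + 300 + 60 = 3720

3720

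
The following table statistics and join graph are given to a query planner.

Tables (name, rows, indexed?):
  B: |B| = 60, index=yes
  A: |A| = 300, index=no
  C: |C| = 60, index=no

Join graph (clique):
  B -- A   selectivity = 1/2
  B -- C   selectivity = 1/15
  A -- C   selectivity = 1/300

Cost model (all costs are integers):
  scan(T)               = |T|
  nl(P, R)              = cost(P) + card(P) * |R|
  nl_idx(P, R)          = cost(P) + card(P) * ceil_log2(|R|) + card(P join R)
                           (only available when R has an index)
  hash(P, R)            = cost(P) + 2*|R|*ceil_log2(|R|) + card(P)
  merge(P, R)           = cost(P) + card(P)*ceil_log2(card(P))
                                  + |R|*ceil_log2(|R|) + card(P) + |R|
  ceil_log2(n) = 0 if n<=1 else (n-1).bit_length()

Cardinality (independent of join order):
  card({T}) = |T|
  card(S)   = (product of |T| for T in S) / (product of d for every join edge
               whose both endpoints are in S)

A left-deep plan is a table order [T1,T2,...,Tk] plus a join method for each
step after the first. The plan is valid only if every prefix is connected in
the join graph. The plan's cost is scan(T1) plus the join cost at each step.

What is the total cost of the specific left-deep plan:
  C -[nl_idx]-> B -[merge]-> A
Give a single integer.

5820

step 1: scan C: cost=60, card=60
step 2: join B via nl_idx
    card(P join B) = 60*60/(15) = 240
    cost = 60 + 60*6 + 240 = 660
step 3: join A via merge
    card(P join A) = 240*300/(2*300) = 120
    cost = 660 + 240*8 + 300*9 + 240 + 300 = 5820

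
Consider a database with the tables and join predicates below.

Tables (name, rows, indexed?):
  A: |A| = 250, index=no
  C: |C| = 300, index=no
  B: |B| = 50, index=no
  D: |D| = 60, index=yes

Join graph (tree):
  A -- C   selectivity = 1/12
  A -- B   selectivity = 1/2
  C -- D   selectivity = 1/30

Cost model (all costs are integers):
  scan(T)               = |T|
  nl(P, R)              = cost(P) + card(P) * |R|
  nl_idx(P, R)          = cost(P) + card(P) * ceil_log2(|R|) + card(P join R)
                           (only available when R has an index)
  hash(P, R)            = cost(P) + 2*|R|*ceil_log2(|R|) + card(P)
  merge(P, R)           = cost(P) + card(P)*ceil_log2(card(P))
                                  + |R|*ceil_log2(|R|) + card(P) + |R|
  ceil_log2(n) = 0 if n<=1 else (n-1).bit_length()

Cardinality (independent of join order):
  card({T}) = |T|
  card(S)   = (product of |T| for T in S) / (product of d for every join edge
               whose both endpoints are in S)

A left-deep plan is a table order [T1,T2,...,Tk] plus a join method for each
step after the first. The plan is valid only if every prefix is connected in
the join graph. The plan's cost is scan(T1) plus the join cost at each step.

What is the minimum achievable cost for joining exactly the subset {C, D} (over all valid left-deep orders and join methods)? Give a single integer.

Selinger DP over subsets of {C,D}:
  {C}: scan cost=300, card=300
  {D}: scan cost=60, card=60
  {CD}: card=600; try (D,hash)→1320, (D,nl_idx)→2700, (C,merge)→3480, (D,merge)→3720, (C,hash)→5520, (C,nl)→18060 …(+1); best=1320 via (D,hash)

1320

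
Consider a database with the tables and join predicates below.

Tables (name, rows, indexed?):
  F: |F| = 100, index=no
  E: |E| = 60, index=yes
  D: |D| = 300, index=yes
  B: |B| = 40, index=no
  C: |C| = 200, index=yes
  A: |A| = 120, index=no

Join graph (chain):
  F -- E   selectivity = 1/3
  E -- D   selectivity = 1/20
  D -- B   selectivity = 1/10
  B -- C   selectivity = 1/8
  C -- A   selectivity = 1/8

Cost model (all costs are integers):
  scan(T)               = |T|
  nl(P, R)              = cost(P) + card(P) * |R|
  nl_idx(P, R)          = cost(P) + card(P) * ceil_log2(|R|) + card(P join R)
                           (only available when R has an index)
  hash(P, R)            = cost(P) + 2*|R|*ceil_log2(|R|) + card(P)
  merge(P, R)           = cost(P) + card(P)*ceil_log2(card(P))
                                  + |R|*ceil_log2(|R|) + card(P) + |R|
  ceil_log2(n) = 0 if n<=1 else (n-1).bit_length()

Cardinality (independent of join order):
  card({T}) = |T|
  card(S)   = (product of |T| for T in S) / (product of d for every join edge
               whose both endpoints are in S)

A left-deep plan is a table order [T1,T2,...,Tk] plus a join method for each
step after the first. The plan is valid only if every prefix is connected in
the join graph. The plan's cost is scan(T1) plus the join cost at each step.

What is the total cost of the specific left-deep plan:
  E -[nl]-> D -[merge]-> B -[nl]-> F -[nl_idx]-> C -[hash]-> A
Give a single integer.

7349920

step 1: scan E: cost=60, card=60
step 2: join D via nl
    card(P join D) = 60*300/(20) = 900
    cost = 60 + 60*300 = 18060
step 3: join B via merge
    card(P join B) = 900*40/(10) = 3600
    cost = 18060 + 900*10 + 40*6 + 900 + 40 = 28240
step 4: join F via nl
    card(P join F) = 3600*100/(3) = 120000
    cost = 28240 + 3600*100 = 388240
step 5: join C via nl_idx
    card(P join C) = 120000*200/(8) = 3000000
    cost = 388240 + 120000*8 + 3000000 = 4348240
step 6: join A via hash
    card(P join A) = 3000000*120/(8) = 45000000
    cost = 4348240 + 2*120*7 + 3000000 = 7349920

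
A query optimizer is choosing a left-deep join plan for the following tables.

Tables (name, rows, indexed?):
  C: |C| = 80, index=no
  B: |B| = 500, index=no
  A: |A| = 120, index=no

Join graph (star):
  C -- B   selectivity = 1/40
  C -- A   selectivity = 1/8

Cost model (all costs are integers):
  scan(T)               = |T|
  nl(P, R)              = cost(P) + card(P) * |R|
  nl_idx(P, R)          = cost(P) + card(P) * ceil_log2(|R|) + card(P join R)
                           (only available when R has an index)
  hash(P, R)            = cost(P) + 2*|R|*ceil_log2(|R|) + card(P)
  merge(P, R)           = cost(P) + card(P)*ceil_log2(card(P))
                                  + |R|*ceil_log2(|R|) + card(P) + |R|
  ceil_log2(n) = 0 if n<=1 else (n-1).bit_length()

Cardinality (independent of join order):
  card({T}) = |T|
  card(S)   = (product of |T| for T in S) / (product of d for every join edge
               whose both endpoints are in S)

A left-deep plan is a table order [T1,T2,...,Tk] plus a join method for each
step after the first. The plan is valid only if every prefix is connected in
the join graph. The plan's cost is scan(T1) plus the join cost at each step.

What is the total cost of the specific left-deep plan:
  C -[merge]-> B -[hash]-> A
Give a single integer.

step 1: scan C: cost=80, card=80
step 2: join B via merge
    card(P join B) = 80*500/(40) = 1000
    cost = 80 + 80*7 + 500*9 + 80 + 500 = 5720
step 3: join A via hash
    card(P join A) = 1000*120/(8) = 15000
    cost = 5720 + 2*120*7 + 1000 = 8400

8400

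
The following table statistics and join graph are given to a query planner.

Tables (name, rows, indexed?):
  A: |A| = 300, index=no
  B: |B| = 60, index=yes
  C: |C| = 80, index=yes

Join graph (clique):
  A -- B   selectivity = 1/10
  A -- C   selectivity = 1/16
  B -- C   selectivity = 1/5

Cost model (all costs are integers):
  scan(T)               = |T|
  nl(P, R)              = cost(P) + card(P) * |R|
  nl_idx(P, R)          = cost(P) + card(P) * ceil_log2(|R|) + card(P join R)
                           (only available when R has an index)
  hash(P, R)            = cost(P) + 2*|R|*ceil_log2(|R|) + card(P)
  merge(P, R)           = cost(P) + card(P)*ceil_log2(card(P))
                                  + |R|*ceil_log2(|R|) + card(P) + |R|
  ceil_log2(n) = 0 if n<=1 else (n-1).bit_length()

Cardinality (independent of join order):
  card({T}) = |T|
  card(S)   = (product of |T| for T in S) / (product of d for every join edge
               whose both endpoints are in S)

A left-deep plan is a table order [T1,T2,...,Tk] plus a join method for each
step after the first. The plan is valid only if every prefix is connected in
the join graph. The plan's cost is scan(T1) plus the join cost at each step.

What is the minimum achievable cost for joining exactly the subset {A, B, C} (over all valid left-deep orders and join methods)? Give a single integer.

3940

Selinger DP over subsets of {A,B,C}:
  {A}: scan cost=300, card=300
  {B}: scan cost=60, card=60
  {C}: scan cost=80, card=80
  {AB}: card=1800; try (B,hash)→1320, (A,merge)→3480, (B,merge)→3720, (B,nl_idx)→3900, (A,hash)→5520, (A,nl)→18060 …(+1); best=1320 via (B,hash)
  {AC}: card=1500; try (C,hash)→1720, (A,merge)→3720, (C,nl_idx)→3900, (C,merge)→3940, (A,hash)→5560, (A,nl)→24080 …(+1); best=1720 via (C,hash)
  {BC}: card=960; try (B,hash)→880, (C,merge)→1120, (B,merge)→1140, (C,hash)→1240, (C,nl_idx)→1440, (B,nl_idx)→1520 …(+2); best=880 via (B,hash)
  {ABC}: card=1800; try (B,hash)→3940, (C,hash)→4240, (A,hash)→7240, (B,nl_idx)→12520, (A,merge)→14440, (C,nl_idx)→15720 …(+5); best=3940 via (B,hash)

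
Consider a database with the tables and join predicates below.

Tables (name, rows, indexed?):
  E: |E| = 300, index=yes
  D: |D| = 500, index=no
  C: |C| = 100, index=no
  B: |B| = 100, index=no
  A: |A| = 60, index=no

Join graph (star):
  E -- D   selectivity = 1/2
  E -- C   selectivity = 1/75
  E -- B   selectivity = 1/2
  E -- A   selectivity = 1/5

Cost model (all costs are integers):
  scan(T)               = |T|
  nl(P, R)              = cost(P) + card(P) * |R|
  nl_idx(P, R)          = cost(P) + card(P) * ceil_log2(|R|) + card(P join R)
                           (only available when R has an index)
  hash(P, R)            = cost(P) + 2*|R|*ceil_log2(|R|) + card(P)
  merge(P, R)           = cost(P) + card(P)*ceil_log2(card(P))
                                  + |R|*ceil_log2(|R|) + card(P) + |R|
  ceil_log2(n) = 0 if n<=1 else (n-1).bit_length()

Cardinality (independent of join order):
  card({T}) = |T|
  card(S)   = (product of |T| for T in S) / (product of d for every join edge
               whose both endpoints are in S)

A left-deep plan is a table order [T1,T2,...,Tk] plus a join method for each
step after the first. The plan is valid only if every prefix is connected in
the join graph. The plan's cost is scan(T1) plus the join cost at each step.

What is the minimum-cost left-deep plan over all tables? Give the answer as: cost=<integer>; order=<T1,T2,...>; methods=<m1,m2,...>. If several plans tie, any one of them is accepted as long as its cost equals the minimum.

Selinger DP (subsets sized 1..n):
  {E}: scan cost=300, card=300
  {D}: scan cost=500, card=500
  {C}: scan cost=100, card=100
  {B}: scan cost=100, card=100
  {A}: scan cost=60, card=60
  {DE}: card=75000; try (E,hash)→6400, (D,merge)→8300, (E,merge)→8500, (D,hash)→9600, (E,nl_idx)→80000, (D,nl)→150300 …(+1); best=6400 via (E,hash)
  {CE}: card=400; try (E,nl_idx)→1400, (C,hash)→2000, (E,merge)→3900, (C,merge)→4100, (E,hash)→5600, (E,nl)→30100 …(+1); best=1400 via (E,nl_idx)
  {BE}: card=15000; try (B,hash)→2000, (E,merge)→3900, (B,merge)→4100, (E,hash)→5600, (E,nl_idx)→16000, (E,nl)→30100 …(+1); best=2000 via (B,hash)
  {AE}: card=3600; try (A,hash)→1320, (E,merge)→3480, (A,merge)→3720, (E,nl_idx)→4200, (E,hash)→5520, (E,nl)→18060 …(+1); best=1320 via (A,hash)
  {CDE}: card=100000; try (D,merge)→10400, (D,hash)→10800, (C,hash)→82800, (D,nl)→201400, (C,merge)→1357200, (C,nl)→7506400; best=10400 via (D,merge)
  {BDE}: card=3750000; try (D,hash)→26000, (B,hash)→82800, (D,merge)→232000, (B,merge)→1357200, (D,nl)→7502000, (B,nl)→7506400; best=26000 via (D,hash)
  {ADE}: card=900000; try (D,hash)→13920, (D,merge)→53120, (A,hash)→82120, (A,merge)→1356820, (D,nl)→1801320, (A,nl)→4506400; best=13920 via (D,hash)
  {BCE}: card=20000; try (B,hash)→3200, (B,merge)→6200, (C,hash)→18400, (B,nl)→41400, (C,merge)→227800, (C,nl)→1502000; best=3200 via (B,hash)
  {ACE}: card=4800; try (A,hash)→2520, (A,merge)→5820, (C,hash)→6320, (A,nl)→25400, (C,merge)→48920, (C,nl)→361320; best=2520 via (A,hash)
  {ABE}: card=180000; try (B,hash)→6320, (A,hash)→17720, (B,merge)→48920, (A,merge)→227420, (B,nl)→361320, (A,nl)→902000; best=6320 via (B,hash)
  {BCDE}: card=5000000; try (D,hash)→32200, (B,hash)→111800, (D,merge)→328200, (B,merge)→1811200, (C,hash)→3777400, (D,nl)→10003200 …(+3); best=32200 via (D,hash)
  {ACDE}: card=1200000; try (D,hash)→16320, (D,merge)→74720, (A,hash)→111120, (C,hash)→915320, (A,merge)→1810820, (D,nl)→2402520 …(+3); best=16320 via (D,hash)
  {ABDE}: card=45000000; try (D,hash)→195320, (B,hash)→915320, (D,merge)→3431320, (A,hash)→3776720, (B,merge)→18914720, (A,merge)→86276420 …(+3); best=195320 via (D,hash)
  {ABCE}: card=240000; try (B,hash)→8720, (A,hash)→23920, (B,merge)→70520, (C,hash)→187720, (A,merge)→323620, (B,nl)→482520 …(+3); best=8720 via (B,hash)
  {ABCDE}: card=60000000; try (D,hash)→257720, (B,hash)→1217720, (D,merge)→4573720, (A,hash)→5032920, (B,merge)→26417120, (C,hash)→45196720 …(+6); best=257720 via (D,hash)

cost=257720; order=C,E,A,B,D; methods=nl_idx,hash,hash,hash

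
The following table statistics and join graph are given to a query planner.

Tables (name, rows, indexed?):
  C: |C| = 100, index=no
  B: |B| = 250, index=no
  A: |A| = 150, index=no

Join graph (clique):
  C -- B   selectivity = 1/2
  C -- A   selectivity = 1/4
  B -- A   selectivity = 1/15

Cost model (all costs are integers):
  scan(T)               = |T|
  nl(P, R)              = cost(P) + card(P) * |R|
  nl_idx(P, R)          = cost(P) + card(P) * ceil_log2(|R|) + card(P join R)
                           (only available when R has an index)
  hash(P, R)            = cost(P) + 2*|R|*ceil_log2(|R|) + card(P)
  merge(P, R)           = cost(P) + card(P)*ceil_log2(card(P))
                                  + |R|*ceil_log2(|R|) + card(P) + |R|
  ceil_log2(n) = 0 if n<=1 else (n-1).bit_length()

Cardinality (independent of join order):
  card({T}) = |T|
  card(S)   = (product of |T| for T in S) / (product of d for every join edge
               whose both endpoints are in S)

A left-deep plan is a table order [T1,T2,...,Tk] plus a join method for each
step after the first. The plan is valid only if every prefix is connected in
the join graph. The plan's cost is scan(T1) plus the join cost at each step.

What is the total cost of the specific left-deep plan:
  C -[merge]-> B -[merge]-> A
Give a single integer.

192000

step 1: scan C: cost=100, card=100
step 2: join B via merge
    card(P join B) = 100*250/(2) = 12500
    cost = 100 + 100*7 + 250*8 + 100 + 250 = 3150
step 3: join A via merge
    card(P join A) = 12500*150/(4*15) = 31250
    cost = 3150 + 12500*14 + 150*8 + 12500 + 150 = 192000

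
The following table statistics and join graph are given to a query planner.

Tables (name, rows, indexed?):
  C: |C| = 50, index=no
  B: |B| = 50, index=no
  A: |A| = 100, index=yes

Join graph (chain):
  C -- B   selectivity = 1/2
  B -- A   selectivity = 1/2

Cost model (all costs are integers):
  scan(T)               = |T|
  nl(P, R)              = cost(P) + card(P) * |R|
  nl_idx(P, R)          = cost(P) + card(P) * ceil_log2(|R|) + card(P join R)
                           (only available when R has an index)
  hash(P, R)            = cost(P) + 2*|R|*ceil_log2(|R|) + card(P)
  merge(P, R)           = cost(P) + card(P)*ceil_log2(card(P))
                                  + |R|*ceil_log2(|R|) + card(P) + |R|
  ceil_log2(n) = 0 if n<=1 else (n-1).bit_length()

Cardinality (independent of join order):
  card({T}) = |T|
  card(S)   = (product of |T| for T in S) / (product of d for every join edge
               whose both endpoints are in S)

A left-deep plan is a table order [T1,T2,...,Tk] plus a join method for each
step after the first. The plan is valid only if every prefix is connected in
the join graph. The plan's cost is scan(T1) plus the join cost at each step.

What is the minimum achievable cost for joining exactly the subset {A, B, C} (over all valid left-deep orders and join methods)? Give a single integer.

3350

Selinger DP over subsets of {A,B,C}:
  {C}: scan cost=50, card=50
  {B}: scan cost=50, card=50
  {A}: scan cost=100, card=100
  {BC}: card=1250; try (C,hash)→700, (B,hash)→700, (C,merge)→750, (B,merge)→750, (C,nl)→2550, (B,nl)→2550; best=700 via (C,hash)
  {AB}: card=2500; try (B,hash)→800, (A,merge)→1200, (B,merge)→1250, (A,hash)→1500, (A,nl_idx)→2900, (A,nl)→5050 …(+1); best=800 via (B,hash)
  {ABC}: card=62500; try (A,hash)→3350, (C,hash)→3900, (A,merge)→16500, (C,merge)→33650, (A,nl_idx)→71950, (A,nl)→125700 …(+1); best=3350 via (A,hash)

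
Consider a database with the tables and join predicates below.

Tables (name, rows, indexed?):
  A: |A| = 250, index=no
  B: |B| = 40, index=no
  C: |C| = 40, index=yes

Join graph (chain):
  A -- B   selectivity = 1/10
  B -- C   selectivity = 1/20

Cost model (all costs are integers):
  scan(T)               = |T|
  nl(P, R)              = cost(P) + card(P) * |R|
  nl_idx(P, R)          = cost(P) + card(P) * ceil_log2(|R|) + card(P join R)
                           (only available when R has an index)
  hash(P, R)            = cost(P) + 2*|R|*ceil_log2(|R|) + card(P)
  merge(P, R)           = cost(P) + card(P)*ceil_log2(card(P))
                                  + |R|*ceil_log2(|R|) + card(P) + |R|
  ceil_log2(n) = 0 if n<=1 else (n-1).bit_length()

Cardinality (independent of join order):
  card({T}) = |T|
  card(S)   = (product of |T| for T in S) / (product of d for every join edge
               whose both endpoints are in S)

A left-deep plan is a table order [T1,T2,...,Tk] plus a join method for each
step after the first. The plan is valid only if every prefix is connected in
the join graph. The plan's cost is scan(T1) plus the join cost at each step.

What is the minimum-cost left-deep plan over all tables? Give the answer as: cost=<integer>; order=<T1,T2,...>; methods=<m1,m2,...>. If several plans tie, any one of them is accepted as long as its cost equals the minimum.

cost=2460; order=A,B,C; methods=hash,hash

Selinger DP (subsets sized 1..n):
  {A}: scan cost=250, card=250
  {B}: scan cost=40, card=40
  {C}: scan cost=40, card=40
  {AB}: card=1000; try (B,hash)→980, (A,merge)→2570, (B,merge)→2780, (A,hash)→4080, (A,nl)→10040, (B,nl)→10250; best=980 via (B,hash)
  {BC}: card=80; try (C,nl_idx)→360, (C,hash)→560, (B,hash)→560, (C,merge)→600, (B,merge)→600, (C,nl)→1640 …(+1); best=360 via (C,nl_idx)
  {ABC}: card=2000; try (C,hash)→2460, (A,merge)→3250, (A,hash)→4440, (C,nl_idx)→8980, (C,merge)→12260, (A,nl)→20360 …(+1); best=2460 via (C,hash)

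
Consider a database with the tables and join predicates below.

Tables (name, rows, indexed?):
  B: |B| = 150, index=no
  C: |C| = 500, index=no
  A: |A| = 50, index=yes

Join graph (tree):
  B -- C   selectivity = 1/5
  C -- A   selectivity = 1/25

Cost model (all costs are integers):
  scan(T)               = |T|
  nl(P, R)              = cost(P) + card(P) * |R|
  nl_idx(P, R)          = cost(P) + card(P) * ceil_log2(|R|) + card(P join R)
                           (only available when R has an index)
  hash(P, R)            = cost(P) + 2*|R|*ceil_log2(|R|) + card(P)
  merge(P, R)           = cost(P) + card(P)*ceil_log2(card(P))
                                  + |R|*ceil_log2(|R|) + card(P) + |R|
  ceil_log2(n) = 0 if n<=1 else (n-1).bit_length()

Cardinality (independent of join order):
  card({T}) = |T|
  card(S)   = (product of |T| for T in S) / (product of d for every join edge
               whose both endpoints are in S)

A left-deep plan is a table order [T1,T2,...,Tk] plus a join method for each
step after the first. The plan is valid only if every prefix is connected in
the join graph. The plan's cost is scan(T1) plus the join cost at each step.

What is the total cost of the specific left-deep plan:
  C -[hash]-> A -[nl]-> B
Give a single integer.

151600

step 1: scan C: cost=500, card=500
step 2: join A via hash
    card(P join A) = 500*50/(25) = 1000
    cost = 500 + 2*50*6 + 500 = 1600
step 3: join B via nl
    card(P join B) = 1000*150/(5) = 30000
    cost = 1600 + 1000*150 = 151600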